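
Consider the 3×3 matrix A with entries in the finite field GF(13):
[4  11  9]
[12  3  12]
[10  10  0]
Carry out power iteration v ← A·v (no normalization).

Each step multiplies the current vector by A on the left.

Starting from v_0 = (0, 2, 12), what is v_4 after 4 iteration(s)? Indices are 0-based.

v_0 = (0, 2, 12).
v_1 = A·v_0 = (0, 7, 7).
v_2 = A·v_1 = (10, 1, 5).
v_3 = A·v_2 = (5, 1, 6).
v_4 = A·v_3 = (7, 5, 8).

v_4 = (7, 5, 8)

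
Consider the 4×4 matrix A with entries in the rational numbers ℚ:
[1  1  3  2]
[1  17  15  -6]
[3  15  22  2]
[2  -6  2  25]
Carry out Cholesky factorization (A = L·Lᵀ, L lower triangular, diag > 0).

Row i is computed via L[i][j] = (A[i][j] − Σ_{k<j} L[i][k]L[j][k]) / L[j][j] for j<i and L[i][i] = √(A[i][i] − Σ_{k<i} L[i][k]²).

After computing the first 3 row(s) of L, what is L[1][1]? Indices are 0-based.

L[1][1] = 4

Step 1: L[0][0] = √(1) = 1.
  L[1][0] = (1) / L[0][0] = 1.
Step 2: L[1][1] = √(16) = 4.
  L[2][0] = (3) / L[0][0] = 3.
  L[2][1] = (12) / L[1][1] = 3.
Step 3: L[2][2] = √(4) = 2.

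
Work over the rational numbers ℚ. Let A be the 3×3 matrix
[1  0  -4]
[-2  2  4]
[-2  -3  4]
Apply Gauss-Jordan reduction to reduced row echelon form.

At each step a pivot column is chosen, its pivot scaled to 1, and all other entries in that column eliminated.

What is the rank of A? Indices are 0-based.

pivot(0,0)=1: scale R0 → (1, 0, -4)
  clear (1,0): R1 −= (-2)R0 → (0, 2, -4)
  clear (2,0): R2 −= (-2)R0 → (0, -3, -4)
pivot(1,1)=2: scale R1 → (0, 1, -2)
  clear (2,1): R2 −= (-3)R1 → (0, 0, -10)
pivot(2,2)=-10: scale R2 → (0, 0, 1)
  clear (0,2): R0 −= (-4)R2 → (1, 0, 0)
  clear (1,2): R1 −= (-2)R2 → (0, 1, 0)

rank = 3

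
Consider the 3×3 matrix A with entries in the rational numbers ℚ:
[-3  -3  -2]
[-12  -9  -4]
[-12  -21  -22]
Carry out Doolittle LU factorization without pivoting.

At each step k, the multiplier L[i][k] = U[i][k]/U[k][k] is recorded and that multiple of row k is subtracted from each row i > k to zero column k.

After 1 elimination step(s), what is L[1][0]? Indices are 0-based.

k=0: U[0][0]=-3
  eliminate (1,0): mult=4, new row 1: (0, 3, 4); set L[1][0]=4
  eliminate (2,0): mult=4, new row 2: (0, -9, -14); set L[2][0]=4

L[1][0] = 4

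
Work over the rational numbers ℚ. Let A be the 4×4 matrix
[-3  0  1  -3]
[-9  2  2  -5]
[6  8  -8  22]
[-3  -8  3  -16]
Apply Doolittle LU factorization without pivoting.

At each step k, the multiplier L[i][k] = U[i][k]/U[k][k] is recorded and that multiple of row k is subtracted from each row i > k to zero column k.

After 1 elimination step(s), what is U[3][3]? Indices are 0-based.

U[3][3] = -13

k=0: U[0][0]=-3
  eliminate (1,0): mult=3, new row 1: (0, 2, -1, 4); set L[1][0]=3
  eliminate (2,0): mult=-2, new row 2: (0, 8, -6, 16); set L[2][0]=-2
  eliminate (3,0): mult=1, new row 3: (0, -8, 2, -13); set L[3][0]=1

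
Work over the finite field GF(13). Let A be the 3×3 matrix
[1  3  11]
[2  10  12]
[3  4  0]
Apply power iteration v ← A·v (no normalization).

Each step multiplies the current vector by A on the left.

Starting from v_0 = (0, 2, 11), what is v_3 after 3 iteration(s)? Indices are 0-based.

v_0 = (0, 2, 11).
v_1 = A·v_0 = (10, 9, 8).
v_2 = A·v_1 = (8, 11, 1).
v_3 = A·v_2 = (0, 8, 3).

v_3 = (0, 8, 3)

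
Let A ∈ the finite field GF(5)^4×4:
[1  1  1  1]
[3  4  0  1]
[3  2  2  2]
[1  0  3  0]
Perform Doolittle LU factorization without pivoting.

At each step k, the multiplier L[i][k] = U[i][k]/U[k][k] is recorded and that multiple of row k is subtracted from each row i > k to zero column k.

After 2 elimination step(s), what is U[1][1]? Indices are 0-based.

[col 0] pivot 1
  R1 -= 3*R0 → (0, 1, 2, 3)  (L[1][0] := 3)
  R2 -= 3*R0 → (0, 4, 4, 4)  (L[2][0] := 3)
  R3 -= 1*R0 → (0, 4, 2, 4)  (L[3][0] := 1)
[col 1] pivot 1
  R2 -= 4*R1 → (0, 0, 1, 2)  (L[2][1] := 4)
  R3 -= 4*R1 → (0, 0, 4, 2)  (L[3][1] := 4)

U[1][1] = 1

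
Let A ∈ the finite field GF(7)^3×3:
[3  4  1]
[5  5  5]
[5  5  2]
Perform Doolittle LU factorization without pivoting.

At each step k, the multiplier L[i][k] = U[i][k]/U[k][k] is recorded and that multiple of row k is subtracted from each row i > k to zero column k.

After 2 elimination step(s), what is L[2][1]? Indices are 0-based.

k=0: U[0][0]=3
  eliminate (1,0): mult=4, new row 1: (0, 3, 1); set L[1][0]=4
  eliminate (2,0): mult=4, new row 2: (0, 3, 5); set L[2][0]=4
k=1: U[1][1]=3
  eliminate (2,1): mult=1, new row 2: (0, 0, 4); set L[2][1]=1

L[2][1] = 1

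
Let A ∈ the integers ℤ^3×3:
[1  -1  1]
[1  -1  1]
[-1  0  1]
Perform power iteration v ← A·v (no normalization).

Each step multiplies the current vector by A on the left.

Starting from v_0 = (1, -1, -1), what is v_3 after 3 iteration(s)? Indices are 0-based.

v_0 = (1, -1, -1).
v_1 = A·v_0 = (1, 1, -2).
v_2 = A·v_1 = (-2, -2, -3).
v_3 = A·v_2 = (-3, -3, -1).

v_3 = (-3, -3, -1)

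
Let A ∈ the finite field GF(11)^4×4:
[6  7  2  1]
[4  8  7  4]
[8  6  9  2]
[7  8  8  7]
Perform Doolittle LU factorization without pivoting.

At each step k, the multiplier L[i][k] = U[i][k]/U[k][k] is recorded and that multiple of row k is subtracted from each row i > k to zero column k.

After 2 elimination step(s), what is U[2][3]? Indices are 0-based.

U[2][3] = 4

[col 0] pivot 6
  R1 -= 8*R0 → (0, 7, 2, 7)  (L[1][0] := 8)
  R2 -= 5*R0 → (0, 4, 10, 8)  (L[2][0] := 5)
  R3 -= 3*R0 → (0, 9, 2, 4)  (L[3][0] := 3)
[col 1] pivot 7
  R2 -= 10*R1 → (0, 0, 1, 4)  (L[2][1] := 10)
  R3 -= 6*R1 → (0, 0, 1, 6)  (L[3][1] := 6)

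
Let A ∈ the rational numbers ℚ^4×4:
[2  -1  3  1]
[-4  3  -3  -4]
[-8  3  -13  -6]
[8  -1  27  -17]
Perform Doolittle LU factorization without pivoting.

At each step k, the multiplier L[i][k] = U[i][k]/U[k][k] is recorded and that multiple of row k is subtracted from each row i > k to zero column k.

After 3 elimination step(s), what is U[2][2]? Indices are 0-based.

U[2][2] = 2

Step 1: pivot at (0,0) is 2.
  row1 ← row1 − (-2)·row0  ⇒  L[1][0]=-2, U row1=(0, 1, 3, -2)
  row2 ← row2 − (-4)·row0  ⇒  L[2][0]=-4, U row2=(0, -1, -1, -2)
  row3 ← row3 − (4)·row0  ⇒  L[3][0]=4, U row3=(0, 3, 15, -21)
Step 2: pivot at (1,1) is 1.
  row2 ← row2 − (-1)·row1  ⇒  L[2][1]=-1, U row2=(0, 0, 2, -4)
  row3 ← row3 − (3)·row1  ⇒  L[3][1]=3, U row3=(0, 0, 6, -15)
Step 3: pivot at (2,2) is 2.
  row3 ← row3 − (3)·row2  ⇒  L[3][2]=3, U row3=(0, 0, 0, -3)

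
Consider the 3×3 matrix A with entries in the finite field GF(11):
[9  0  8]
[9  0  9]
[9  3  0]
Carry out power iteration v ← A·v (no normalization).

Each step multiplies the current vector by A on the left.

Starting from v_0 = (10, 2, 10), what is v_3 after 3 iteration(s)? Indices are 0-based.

v_3 = (7, 9, 1)

v_0 = (10, 2, 10).
v_1 = A·v_0 = (5, 4, 8).
v_2 = A·v_1 = (10, 7, 2).
v_3 = A·v_2 = (7, 9, 1).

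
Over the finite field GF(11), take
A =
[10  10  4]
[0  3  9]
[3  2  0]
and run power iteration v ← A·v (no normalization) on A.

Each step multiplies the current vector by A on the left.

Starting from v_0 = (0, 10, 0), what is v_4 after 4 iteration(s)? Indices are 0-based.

v_4 = (8, 7, 1)

v_0 = (0, 10, 0).
v_1 = A·v_0 = (1, 8, 9).
v_2 = A·v_1 = (5, 6, 8).
v_3 = A·v_2 = (10, 2, 5).
v_4 = A·v_3 = (8, 7, 1).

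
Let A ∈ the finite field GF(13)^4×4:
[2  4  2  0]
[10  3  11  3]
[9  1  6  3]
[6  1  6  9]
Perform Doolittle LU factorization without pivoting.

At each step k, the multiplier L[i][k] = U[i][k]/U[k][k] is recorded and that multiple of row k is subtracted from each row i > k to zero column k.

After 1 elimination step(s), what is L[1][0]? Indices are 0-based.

[col 0] pivot 2
  R1 -= 5*R0 → (0, 9, 1, 3)  (L[1][0] := 5)
  R2 -= 11*R0 → (0, 9, 10, 3)  (L[2][0] := 11)
  R3 -= 3*R0 → (0, 2, 0, 9)  (L[3][0] := 3)

L[1][0] = 5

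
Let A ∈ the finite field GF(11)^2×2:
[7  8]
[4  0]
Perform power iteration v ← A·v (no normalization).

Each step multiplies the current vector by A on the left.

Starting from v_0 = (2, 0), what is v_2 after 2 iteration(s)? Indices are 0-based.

v_2 = (8, 1)

v_0 = (2, 0).
v_1 = A·v_0 = (3, 8).
v_2 = A·v_1 = (8, 1).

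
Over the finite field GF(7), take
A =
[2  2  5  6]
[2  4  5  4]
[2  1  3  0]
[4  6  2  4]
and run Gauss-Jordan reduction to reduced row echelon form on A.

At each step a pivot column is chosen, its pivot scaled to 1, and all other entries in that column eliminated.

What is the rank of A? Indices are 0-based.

step 1: normalize row 0 (÷2) = (1, 1, 6, 3)
  row 1: subtract 2×row0 = (0, 2, 0, 5)
  row 2: subtract 2×row0 = (0, 6, 5, 1)
  row 3: subtract 4×row0 = (0, 2, 6, 6)
step 2: normalize row 1 (÷2) = (0, 1, 0, 6)
  row 0: subtract 1×row1 = (1, 0, 6, 4)
  row 2: subtract 6×row1 = (0, 0, 5, 0)
  row 3: subtract 2×row1 = (0, 0, 6, 1)
step 3: normalize row 2 (÷5) = (0, 0, 1, 0)
  row 0: subtract 6×row2 = (1, 0, 0, 4)
  row 3: subtract 6×row2 = (0, 0, 0, 1)
step 4: normalize row 3 (÷1) = (0, 0, 0, 1)
  row 0: subtract 4×row3 = (1, 0, 0, 0)
  row 1: subtract 6×row3 = (0, 1, 0, 0)

rank = 4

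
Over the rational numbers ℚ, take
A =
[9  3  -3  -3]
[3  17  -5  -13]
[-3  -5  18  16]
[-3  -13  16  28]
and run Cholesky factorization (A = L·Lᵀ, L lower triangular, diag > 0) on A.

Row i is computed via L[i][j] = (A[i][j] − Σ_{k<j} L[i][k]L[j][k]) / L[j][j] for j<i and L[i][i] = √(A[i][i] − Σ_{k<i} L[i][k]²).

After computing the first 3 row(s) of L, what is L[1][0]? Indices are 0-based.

L[1][0] = 1

Step 1: L[0][0] = √(9) = 3.
  L[1][0] = (3) / L[0][0] = 1.
Step 2: L[1][1] = √(16) = 4.
  L[2][0] = (-3) / L[0][0] = -1.
  L[2][1] = (-4) / L[1][1] = -1.
Step 3: L[2][2] = √(16) = 4.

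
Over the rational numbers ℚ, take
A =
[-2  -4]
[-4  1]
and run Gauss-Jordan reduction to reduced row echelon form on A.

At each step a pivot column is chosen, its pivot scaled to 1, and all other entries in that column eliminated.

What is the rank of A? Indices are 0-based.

rank = 2

step 1: normalize row 0 (÷-2) = (1, 2)
  row 1: subtract -4×row0 = (0, 9)
step 2: normalize row 1 (÷9) = (0, 1)
  row 0: subtract 2×row1 = (1, 0)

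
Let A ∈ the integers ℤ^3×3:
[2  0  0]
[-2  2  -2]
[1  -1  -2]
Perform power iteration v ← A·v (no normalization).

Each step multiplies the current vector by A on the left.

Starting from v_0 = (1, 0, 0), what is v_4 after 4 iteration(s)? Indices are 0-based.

v_4 = (16, -100, 20)

v_0 = (1, 0, 0).
v_1 = A·v_0 = (2, -2, 1).
v_2 = A·v_1 = (4, -10, 2).
v_3 = A·v_2 = (8, -32, 10).
v_4 = A·v_3 = (16, -100, 20).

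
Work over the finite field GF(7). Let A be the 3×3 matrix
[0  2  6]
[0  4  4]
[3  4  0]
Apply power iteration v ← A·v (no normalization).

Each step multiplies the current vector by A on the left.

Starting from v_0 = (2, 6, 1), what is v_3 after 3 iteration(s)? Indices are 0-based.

v_3 = (4, 3, 5)

v_0 = (2, 6, 1).
v_1 = A·v_0 = (4, 0, 2).
v_2 = A·v_1 = (5, 1, 5).
v_3 = A·v_2 = (4, 3, 5).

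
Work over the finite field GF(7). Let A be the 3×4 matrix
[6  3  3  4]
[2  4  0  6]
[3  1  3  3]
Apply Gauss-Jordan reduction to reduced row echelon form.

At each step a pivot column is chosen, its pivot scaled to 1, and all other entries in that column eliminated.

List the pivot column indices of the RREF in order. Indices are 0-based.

pivot columns: 0, 1, 2

pivot(0,0)=6: scale R0 → (1, 4, 4, 3)
  clear (1,0): R1 −= (2)R0 → (0, 3, 6, 0)
  clear (2,0): R2 −= (3)R0 → (0, 3, 5, 1)
pivot(1,1)=3: scale R1 → (0, 1, 2, 0)
  clear (0,1): R0 −= (4)R1 → (1, 0, 3, 3)
  clear (2,1): R2 −= (3)R1 → (0, 0, 6, 1)
pivot(2,2)=6: scale R2 → (0, 0, 1, 6)
  clear (0,2): R0 −= (3)R2 → (1, 0, 0, 6)
  clear (1,2): R1 −= (2)R2 → (0, 1, 0, 2)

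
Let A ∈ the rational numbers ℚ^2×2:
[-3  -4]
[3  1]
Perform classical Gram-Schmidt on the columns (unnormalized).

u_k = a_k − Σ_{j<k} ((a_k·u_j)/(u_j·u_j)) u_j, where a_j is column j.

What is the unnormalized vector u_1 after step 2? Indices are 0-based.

Step 1: u_0 = a_0 = (-3, 3).
Step 2: u_1 = a_1 − (5/6)·u_0 = (-3/2, -3/2).

u_1 = (-3/2, -3/2)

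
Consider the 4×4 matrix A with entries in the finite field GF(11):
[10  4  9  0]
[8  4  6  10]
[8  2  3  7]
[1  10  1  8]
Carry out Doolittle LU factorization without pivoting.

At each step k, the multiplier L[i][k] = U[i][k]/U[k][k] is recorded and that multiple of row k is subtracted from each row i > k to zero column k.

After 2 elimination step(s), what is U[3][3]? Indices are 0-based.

U[3][3] = 9

[col 0] pivot 10
  R1 -= 3*R0 → (0, 3, 1, 10)  (L[1][0] := 3)
  R2 -= 3*R0 → (0, 1, 9, 7)  (L[2][0] := 3)
  R3 -= 10*R0 → (0, 3, 10, 8)  (L[3][0] := 10)
[col 1] pivot 3
  R2 -= 4*R1 → (0, 0, 5, 0)  (L[2][1] := 4)
  R3 -= 1*R1 → (0, 0, 9, 9)  (L[3][1] := 1)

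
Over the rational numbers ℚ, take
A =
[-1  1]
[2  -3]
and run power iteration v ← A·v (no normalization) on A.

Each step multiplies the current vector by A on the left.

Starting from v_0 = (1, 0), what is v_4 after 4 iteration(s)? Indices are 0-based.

v_0 = (1, 0).
v_1 = A·v_0 = (-1, 2).
v_2 = A·v_1 = (3, -8).
v_3 = A·v_2 = (-11, 30).
v_4 = A·v_3 = (41, -112).

v_4 = (41, -112)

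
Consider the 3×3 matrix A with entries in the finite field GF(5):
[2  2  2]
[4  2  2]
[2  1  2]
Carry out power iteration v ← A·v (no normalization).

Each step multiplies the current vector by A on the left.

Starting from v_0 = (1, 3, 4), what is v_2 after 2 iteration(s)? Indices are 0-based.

v_2 = (4, 1, 1)

v_0 = (1, 3, 4).
v_1 = A·v_0 = (1, 3, 3).
v_2 = A·v_1 = (4, 1, 1).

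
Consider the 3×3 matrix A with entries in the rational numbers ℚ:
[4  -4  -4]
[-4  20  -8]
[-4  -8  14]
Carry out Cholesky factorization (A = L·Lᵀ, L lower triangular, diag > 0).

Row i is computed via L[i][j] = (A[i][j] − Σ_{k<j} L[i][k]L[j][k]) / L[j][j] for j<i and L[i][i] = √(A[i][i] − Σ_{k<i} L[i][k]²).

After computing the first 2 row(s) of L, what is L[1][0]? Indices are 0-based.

L[1][0] = -2

Step 1: L[0][0] = √(4) = 2.
  L[1][0] = (-4) / L[0][0] = -2.
Step 2: L[1][1] = √(16) = 4.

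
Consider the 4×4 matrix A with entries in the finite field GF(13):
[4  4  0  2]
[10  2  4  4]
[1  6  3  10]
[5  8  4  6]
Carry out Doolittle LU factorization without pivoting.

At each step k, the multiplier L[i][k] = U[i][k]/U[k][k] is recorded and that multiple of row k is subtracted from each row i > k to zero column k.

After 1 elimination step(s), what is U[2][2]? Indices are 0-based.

U[2][2] = 3

Step 1: pivot at (0,0) is 4.
  row1 ← row1 − (9)·row0  ⇒  L[1][0]=9, U row1=(0, 5, 4, 12)
  row2 ← row2 − (10)·row0  ⇒  L[2][0]=10, U row2=(0, 5, 3, 3)
  row3 ← row3 − (11)·row0  ⇒  L[3][0]=11, U row3=(0, 3, 4, 10)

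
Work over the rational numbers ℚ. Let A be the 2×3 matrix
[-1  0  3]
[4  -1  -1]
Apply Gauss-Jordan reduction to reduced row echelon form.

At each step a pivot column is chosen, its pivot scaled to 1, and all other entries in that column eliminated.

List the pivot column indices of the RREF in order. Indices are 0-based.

pivot columns: 0, 1

pivot(0,0)=-1: scale R0 → (1, 0, -3)
  clear (1,0): R1 −= (4)R0 → (0, -1, 11)
pivot(1,1)=-1: scale R1 → (0, 1, -11)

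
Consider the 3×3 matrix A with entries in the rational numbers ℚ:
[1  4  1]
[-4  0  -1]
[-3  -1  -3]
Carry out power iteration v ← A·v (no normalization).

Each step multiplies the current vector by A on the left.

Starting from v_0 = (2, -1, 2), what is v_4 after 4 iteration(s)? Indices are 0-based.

v_4 = (693, -157, -308)

v_0 = (2, -1, 2).
v_1 = A·v_0 = (0, -10, -11).
v_2 = A·v_1 = (-51, 11, 43).
v_3 = A·v_2 = (36, 161, 13).
v_4 = A·v_3 = (693, -157, -308).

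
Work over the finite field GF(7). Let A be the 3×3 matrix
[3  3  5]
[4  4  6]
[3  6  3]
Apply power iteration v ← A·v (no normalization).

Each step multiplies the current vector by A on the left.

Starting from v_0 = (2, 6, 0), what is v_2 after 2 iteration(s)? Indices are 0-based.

v_0 = (2, 6, 0).
v_1 = A·v_0 = (3, 4, 0).
v_2 = A·v_1 = (0, 0, 5).

v_2 = (0, 0, 5)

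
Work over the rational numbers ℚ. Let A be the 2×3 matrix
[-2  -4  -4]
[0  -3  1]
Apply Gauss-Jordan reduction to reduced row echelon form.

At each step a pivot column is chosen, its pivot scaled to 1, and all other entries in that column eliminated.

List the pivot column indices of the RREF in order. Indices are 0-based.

pivot columns: 0, 1

pivot(0,0)=-2: scale R0 → (1, 2, 2)
pivot(1,1)=-3: scale R1 → (0, 1, -1/3)
  clear (0,1): R0 −= (2)R1 → (1, 0, 8/3)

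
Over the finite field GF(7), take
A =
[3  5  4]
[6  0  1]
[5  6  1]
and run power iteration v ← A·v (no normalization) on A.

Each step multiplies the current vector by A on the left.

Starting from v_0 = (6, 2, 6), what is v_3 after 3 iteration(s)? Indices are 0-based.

v_0 = (6, 2, 6).
v_1 = A·v_0 = (3, 0, 6).
v_2 = A·v_1 = (5, 3, 0).
v_3 = A·v_2 = (2, 2, 1).

v_3 = (2, 2, 1)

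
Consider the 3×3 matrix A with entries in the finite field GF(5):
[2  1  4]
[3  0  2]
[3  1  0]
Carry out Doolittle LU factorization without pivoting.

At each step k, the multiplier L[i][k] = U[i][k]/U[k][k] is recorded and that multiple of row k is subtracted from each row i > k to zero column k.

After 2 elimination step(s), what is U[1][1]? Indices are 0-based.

U[1][1] = 1

[col 0] pivot 2
  R1 -= 4*R0 → (0, 1, 1)  (L[1][0] := 4)
  R2 -= 4*R0 → (0, 2, 4)  (L[2][0] := 4)
[col 1] pivot 1
  R2 -= 2*R1 → (0, 0, 2)  (L[2][1] := 2)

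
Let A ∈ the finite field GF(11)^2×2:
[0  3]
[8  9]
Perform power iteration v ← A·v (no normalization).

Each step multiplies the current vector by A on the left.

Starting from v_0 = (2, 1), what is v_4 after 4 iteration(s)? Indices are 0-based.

v_4 = (9, 8)

v_0 = (2, 1).
v_1 = A·v_0 = (3, 3).
v_2 = A·v_1 = (9, 7).
v_3 = A·v_2 = (10, 3).
v_4 = A·v_3 = (9, 8).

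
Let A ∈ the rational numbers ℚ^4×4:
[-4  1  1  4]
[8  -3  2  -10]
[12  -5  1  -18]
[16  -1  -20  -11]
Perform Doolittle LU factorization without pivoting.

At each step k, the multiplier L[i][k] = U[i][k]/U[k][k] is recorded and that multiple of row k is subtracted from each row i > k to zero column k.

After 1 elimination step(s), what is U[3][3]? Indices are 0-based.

Step 1: pivot at (0,0) is -4.
  row1 ← row1 − (-2)·row0  ⇒  L[1][0]=-2, U row1=(0, -1, 4, -2)
  row2 ← row2 − (-3)·row0  ⇒  L[2][0]=-3, U row2=(0, -2, 4, -6)
  row3 ← row3 − (-4)·row0  ⇒  L[3][0]=-4, U row3=(0, 3, -16, 5)

U[3][3] = 5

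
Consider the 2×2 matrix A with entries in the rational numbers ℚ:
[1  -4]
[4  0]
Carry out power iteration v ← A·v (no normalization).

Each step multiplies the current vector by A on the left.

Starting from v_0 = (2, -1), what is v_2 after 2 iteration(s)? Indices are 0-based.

v_0 = (2, -1).
v_1 = A·v_0 = (6, 8).
v_2 = A·v_1 = (-26, 24).

v_2 = (-26, 24)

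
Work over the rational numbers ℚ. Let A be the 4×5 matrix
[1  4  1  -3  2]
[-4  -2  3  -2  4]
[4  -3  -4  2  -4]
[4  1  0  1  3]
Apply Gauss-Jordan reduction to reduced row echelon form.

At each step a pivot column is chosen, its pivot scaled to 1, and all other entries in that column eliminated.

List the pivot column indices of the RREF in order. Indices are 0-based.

pivot columns: 0, 1, 2, 3

[1] R0 /= 1  ⇒  (1, 4, 1, -3, 2)
     R1 -= -4·R0  ⇒  (0, 14, 7, -14, 12)
     R2 -= 4·R0  ⇒  (0, -19, -8, 14, -12)
     R3 -= 4·R0  ⇒  (0, -15, -4, 13, -5)
[2] R1 /= 14  ⇒  (0, 1, 1/2, -1, 6/7)
     R0 -= 4·R1  ⇒  (1, 0, -1, 1, -10/7)
     R2 -= -19·R1  ⇒  (0, 0, 3/2, -5, 30/7)
     R3 -= -15·R1  ⇒  (0, 0, 7/2, -2, 55/7)
[3] R2 /= 3/2  ⇒  (0, 0, 1, -10/3, 20/7)
     R0 -= -1·R2  ⇒  (1, 0, 0, -7/3, 10/7)
     R1 -= 1/2·R2  ⇒  (0, 1, 0, 2/3, -4/7)
     R3 -= 7/2·R2  ⇒  (0, 0, 0, 29/3, -15/7)
[4] R3 /= 29/3  ⇒  (0, 0, 0, 1, -45/203)
     R0 -= -7/3·R3  ⇒  (1, 0, 0, 0, 185/203)
     R1 -= 2/3·R3  ⇒  (0, 1, 0, 0, -86/203)
     R2 -= -10/3·R3  ⇒  (0, 0, 1, 0, 430/203)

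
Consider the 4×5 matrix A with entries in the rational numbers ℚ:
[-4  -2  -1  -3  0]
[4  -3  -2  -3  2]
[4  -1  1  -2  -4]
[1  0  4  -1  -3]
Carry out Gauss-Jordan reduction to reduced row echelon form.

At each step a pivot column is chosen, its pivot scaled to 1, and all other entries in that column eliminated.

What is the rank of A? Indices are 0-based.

[1] R0 /= -4  ⇒  (1, 1/2, 1/4, 3/4, 0)
     R1 -= 4·R0  ⇒  (0, -5, -3, -6, 2)
     R2 -= 4·R0  ⇒  (0, -3, 0, -5, -4)
     R3 -= 1·R0  ⇒  (0, -1/2, 15/4, -7/4, -3)
[2] R1 /= -5  ⇒  (0, 1, 3/5, 6/5, -2/5)
     R0 -= 1/2·R1  ⇒  (1, 0, -1/20, 3/20, 1/5)
     R2 -= -3·R1  ⇒  (0, 0, 9/5, -7/5, -26/5)
     R3 -= -1/2·R1  ⇒  (0, 0, 81/20, -23/20, -16/5)
[3] R2 /= 9/5  ⇒  (0, 0, 1, -7/9, -26/9)
     R0 -= -1/20·R2  ⇒  (1, 0, 0, 1/9, 1/18)
     R1 -= 3/5·R2  ⇒  (0, 1, 0, 5/3, 4/3)
     R3 -= 81/20·R2  ⇒  (0, 0, 0, 2, 17/2)
[4] R3 /= 2  ⇒  (0, 0, 0, 1, 17/4)
     R0 -= 1/9·R3  ⇒  (1, 0, 0, 0, -5/12)
     R1 -= 5/3·R3  ⇒  (0, 1, 0, 0, -23/4)
     R2 -= -7/9·R3  ⇒  (0, 0, 1, 0, 5/12)

rank = 4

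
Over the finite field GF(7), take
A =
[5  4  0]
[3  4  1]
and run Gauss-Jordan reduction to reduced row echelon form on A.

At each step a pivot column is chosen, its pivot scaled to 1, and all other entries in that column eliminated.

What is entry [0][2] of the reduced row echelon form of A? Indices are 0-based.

pivot(0,0)=5: scale R0 → (1, 5, 0)
  clear (1,0): R1 −= (3)R0 → (0, 3, 1)
pivot(1,1)=3: scale R1 → (0, 1, 5)
  clear (0,1): R0 −= (5)R1 → (1, 0, 3)

M[0][2] = 3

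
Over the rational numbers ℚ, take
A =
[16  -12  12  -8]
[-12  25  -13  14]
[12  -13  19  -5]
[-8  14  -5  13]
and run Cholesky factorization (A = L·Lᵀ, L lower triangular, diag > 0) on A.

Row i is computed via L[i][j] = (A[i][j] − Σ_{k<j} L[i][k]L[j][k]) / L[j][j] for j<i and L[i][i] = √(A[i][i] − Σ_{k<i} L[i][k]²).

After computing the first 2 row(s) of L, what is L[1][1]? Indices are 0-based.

L[1][1] = 4

Step 1: L[0][0] = √(16) = 4.
  L[1][0] = (-12) / L[0][0] = -3.
Step 2: L[1][1] = √(16) = 4.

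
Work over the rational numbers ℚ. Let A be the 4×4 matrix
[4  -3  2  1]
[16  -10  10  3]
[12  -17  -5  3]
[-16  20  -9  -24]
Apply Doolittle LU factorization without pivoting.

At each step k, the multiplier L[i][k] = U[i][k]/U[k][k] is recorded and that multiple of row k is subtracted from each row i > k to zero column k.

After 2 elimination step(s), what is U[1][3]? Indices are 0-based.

U[1][3] = -1

Step 1: pivot at (0,0) is 4.
  row1 ← row1 − (4)·row0  ⇒  L[1][0]=4, U row1=(0, 2, 2, -1)
  row2 ← row2 − (3)·row0  ⇒  L[2][0]=3, U row2=(0, -8, -11, 0)
  row3 ← row3 − (-4)·row0  ⇒  L[3][0]=-4, U row3=(0, 8, -1, -20)
Step 2: pivot at (1,1) is 2.
  row2 ← row2 − (-4)·row1  ⇒  L[2][1]=-4, U row2=(0, 0, -3, -4)
  row3 ← row3 − (4)·row1  ⇒  L[3][1]=4, U row3=(0, 0, -9, -16)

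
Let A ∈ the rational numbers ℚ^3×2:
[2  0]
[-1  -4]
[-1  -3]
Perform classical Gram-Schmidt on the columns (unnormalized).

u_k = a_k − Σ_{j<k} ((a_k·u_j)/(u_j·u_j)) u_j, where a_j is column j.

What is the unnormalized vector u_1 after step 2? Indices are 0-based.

Step 1: u_0 = a_0 = (2, -1, -1).
Step 2: u_1 = a_1 − (7/6)·u_0 = (-7/3, -17/6, -11/6).

u_1 = (-7/3, -17/6, -11/6)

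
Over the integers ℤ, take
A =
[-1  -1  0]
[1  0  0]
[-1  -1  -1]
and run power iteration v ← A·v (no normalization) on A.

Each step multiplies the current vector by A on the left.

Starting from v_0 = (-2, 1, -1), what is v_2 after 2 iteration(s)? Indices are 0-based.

v_2 = (1, 1, -1)

v_0 = (-2, 1, -1).
v_1 = A·v_0 = (1, -2, 2).
v_2 = A·v_1 = (1, 1, -1).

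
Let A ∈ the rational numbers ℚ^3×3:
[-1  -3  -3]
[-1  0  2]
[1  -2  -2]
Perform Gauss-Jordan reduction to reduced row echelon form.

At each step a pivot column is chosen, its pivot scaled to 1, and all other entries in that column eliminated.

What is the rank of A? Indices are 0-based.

rank = 3

pivot(0,0)=-1: scale R0 → (1, 3, 3)
  clear (1,0): R1 −= (-1)R0 → (0, 3, 5)
  clear (2,0): R2 −= (1)R0 → (0, -5, -5)
pivot(1,1)=3: scale R1 → (0, 1, 5/3)
  clear (0,1): R0 −= (3)R1 → (1, 0, -2)
  clear (2,1): R2 −= (-5)R1 → (0, 0, 10/3)
pivot(2,2)=10/3: scale R2 → (0, 0, 1)
  clear (0,2): R0 −= (-2)R2 → (1, 0, 0)
  clear (1,2): R1 −= (5/3)R2 → (0, 1, 0)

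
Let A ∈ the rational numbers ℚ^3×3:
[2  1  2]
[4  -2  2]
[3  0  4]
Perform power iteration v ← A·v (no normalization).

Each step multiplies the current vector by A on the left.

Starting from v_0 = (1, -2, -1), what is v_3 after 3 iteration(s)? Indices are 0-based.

v_3 = (-42, 24, -40)

v_0 = (1, -2, -1).
v_1 = A·v_0 = (-2, 6, -1).
v_2 = A·v_1 = (0, -22, -10).
v_3 = A·v_2 = (-42, 24, -40).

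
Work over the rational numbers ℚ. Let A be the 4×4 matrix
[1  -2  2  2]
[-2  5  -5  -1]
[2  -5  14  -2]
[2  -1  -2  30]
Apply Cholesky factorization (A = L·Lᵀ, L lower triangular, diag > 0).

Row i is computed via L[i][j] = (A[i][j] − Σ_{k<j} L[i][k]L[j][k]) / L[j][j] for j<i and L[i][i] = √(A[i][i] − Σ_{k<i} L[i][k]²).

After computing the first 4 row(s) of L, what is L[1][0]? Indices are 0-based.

Step 1: L[0][0] = √(1) = 1.
  L[1][0] = (-2) / L[0][0] = -2.
Step 2: L[1][1] = √(1) = 1.
  L[2][0] = (2) / L[0][0] = 2.
  L[2][1] = (-1) / L[1][1] = -1.
Step 3: L[2][2] = √(9) = 3.
  L[3][0] = (2) / L[0][0] = 2.
  L[3][1] = (3) / L[1][1] = 3.
  L[3][2] = (-3) / L[2][2] = -1.
Step 4: L[3][3] = √(16) = 4.

L[1][0] = -2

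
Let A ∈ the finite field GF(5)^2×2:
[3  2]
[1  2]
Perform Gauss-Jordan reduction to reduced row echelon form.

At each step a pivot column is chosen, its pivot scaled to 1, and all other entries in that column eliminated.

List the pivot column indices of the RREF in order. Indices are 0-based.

pivot columns: 0, 1

pivot(0,0)=3: scale R0 → (1, 4)
  clear (1,0): R1 −= (1)R0 → (0, 3)
pivot(1,1)=3: scale R1 → (0, 1)
  clear (0,1): R0 −= (4)R1 → (1, 0)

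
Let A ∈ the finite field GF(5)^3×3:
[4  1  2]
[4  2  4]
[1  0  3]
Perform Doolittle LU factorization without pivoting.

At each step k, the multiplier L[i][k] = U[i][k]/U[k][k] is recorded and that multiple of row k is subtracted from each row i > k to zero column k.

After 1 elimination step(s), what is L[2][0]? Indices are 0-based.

L[2][0] = 4

k=0: U[0][0]=4
  eliminate (1,0): mult=1, new row 1: (0, 1, 2); set L[1][0]=1
  eliminate (2,0): mult=4, new row 2: (0, 1, 0); set L[2][0]=4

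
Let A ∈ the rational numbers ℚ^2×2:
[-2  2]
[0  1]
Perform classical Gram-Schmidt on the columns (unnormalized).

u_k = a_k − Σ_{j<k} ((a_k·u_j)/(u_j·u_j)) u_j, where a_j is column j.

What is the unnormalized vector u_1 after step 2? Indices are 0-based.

Step 1: u_0 = a_0 = (-2, 0).
Step 2: u_1 = a_1 − (-1)·u_0 = (0, 1).

u_1 = (0, 1)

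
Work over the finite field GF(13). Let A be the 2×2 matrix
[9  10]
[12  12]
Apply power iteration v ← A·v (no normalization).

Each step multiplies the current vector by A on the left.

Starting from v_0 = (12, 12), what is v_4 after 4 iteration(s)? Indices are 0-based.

v_4 = (12, 2)

v_0 = (12, 12).
v_1 = A·v_0 = (7, 2).
v_2 = A·v_1 = (5, 4).
v_3 = A·v_2 = (7, 4).
v_4 = A·v_3 = (12, 2).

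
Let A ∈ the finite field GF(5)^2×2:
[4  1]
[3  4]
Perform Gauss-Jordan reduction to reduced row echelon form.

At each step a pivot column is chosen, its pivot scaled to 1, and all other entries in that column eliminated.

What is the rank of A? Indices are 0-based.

rank = 2

pivot(0,0)=4: scale R0 → (1, 4)
  clear (1,0): R1 −= (3)R0 → (0, 2)
pivot(1,1)=2: scale R1 → (0, 1)
  clear (0,1): R0 −= (4)R1 → (1, 0)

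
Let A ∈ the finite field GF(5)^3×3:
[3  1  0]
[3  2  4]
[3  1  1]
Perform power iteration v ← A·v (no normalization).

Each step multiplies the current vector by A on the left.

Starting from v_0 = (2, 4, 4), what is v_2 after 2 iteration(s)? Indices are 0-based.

v_0 = (2, 4, 4).
v_1 = A·v_0 = (0, 0, 4).
v_2 = A·v_1 = (0, 1, 4).

v_2 = (0, 1, 4)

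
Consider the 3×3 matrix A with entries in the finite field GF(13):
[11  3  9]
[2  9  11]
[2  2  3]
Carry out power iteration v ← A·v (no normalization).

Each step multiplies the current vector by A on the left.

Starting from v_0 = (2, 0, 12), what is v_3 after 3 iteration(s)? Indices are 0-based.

v_3 = (3, 11, 8)

v_0 = (2, 0, 12).
v_1 = A·v_0 = (0, 6, 1).
v_2 = A·v_1 = (1, 0, 2).
v_3 = A·v_2 = (3, 11, 8).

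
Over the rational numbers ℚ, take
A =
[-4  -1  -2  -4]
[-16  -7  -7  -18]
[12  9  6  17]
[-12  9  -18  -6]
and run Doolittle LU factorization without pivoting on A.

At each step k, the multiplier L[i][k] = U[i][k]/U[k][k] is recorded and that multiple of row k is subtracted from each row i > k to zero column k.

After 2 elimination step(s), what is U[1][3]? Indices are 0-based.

U[1][3] = -2

k=0: U[0][0]=-4
  eliminate (1,0): mult=4, new row 1: (0, -3, 1, -2); set L[1][0]=4
  eliminate (2,0): mult=-3, new row 2: (0, 6, 0, 5); set L[2][0]=-3
  eliminate (3,0): mult=3, new row 3: (0, 12, -12, 6); set L[3][0]=3
k=1: U[1][1]=-3
  eliminate (2,1): mult=-2, new row 2: (0, 0, 2, 1); set L[2][1]=-2
  eliminate (3,1): mult=-4, new row 3: (0, 0, -8, -2); set L[3][1]=-4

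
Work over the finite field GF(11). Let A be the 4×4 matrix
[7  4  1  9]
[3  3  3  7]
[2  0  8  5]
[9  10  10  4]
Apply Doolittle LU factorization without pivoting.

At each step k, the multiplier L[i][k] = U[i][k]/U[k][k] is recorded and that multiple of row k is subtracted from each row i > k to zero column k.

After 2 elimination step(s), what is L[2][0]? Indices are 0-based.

k=0: U[0][0]=7
  eliminate (1,0): mult=2, new row 1: (0, 6, 1, 0); set L[1][0]=2
  eliminate (2,0): mult=5, new row 2: (0, 2, 3, 4); set L[2][0]=5
  eliminate (3,0): mult=6, new row 3: (0, 8, 4, 5); set L[3][0]=6
k=1: U[1][1]=6
  eliminate (2,1): mult=4, new row 2: (0, 0, 10, 4); set L[2][1]=4
  eliminate (3,1): mult=5, new row 3: (0, 0, 10, 5); set L[3][1]=5

L[2][0] = 5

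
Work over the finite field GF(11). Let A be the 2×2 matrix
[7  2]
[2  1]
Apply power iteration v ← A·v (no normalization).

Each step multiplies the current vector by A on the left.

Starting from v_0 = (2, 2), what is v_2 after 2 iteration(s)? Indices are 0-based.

v_0 = (2, 2).
v_1 = A·v_0 = (7, 6).
v_2 = A·v_1 = (6, 9).

v_2 = (6, 9)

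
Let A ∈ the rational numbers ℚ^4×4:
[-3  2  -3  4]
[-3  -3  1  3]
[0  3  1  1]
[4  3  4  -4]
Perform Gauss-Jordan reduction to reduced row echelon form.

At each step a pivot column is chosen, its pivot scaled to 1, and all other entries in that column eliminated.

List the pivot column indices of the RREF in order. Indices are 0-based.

pivot columns: 0, 1, 2, 3

[1] R0 /= -3  ⇒  (1, -2/3, 1, -4/3)
     R1 -= -3·R0  ⇒  (0, -5, 4, -1)
     R3 -= 4·R0  ⇒  (0, 17/3, 0, 4/3)
[2] R1 /= -5  ⇒  (0, 1, -4/5, 1/5)
     R0 -= -2/3·R1  ⇒  (1, 0, 7/15, -6/5)
     R2 -= 3·R1  ⇒  (0, 0, 17/5, 2/5)
     R3 -= 17/3·R1  ⇒  (0, 0, 68/15, 1/5)
[3] R2 /= 17/5  ⇒  (0, 0, 1, 2/17)
     R0 -= 7/15·R2  ⇒  (1, 0, 0, -64/51)
     R1 -= -4/5·R2  ⇒  (0, 1, 0, 5/17)
     R3 -= 68/15·R2  ⇒  (0, 0, 0, -1/3)
[4] R3 /= -1/3  ⇒  (0, 0, 0, 1)
     R0 -= -64/51·R3  ⇒  (1, 0, 0, 0)
     R1 -= 5/17·R3  ⇒  (0, 1, 0, 0)
     R2 -= 2/17·R3  ⇒  (0, 0, 1, 0)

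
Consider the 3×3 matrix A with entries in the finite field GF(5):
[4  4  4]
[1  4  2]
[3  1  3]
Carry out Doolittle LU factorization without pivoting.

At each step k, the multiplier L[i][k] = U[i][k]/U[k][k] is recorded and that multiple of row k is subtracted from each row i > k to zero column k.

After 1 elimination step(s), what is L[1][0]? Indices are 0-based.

L[1][0] = 4

k=0: U[0][0]=4
  eliminate (1,0): mult=4, new row 1: (0, 3, 1); set L[1][0]=4
  eliminate (2,0): mult=2, new row 2: (0, 3, 0); set L[2][0]=2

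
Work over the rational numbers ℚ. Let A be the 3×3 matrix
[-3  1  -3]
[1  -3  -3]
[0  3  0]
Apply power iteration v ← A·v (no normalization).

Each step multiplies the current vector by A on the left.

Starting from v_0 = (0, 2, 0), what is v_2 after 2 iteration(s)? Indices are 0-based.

v_0 = (0, 2, 0).
v_1 = A·v_0 = (2, -6, 6).
v_2 = A·v_1 = (-30, 2, -18).

v_2 = (-30, 2, -18)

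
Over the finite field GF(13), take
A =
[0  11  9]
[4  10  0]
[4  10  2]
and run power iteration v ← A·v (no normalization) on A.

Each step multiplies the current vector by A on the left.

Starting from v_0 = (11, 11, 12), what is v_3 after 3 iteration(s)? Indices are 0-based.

v_0 = (11, 11, 12).
v_1 = A·v_0 = (8, 11, 9).
v_2 = A·v_1 = (7, 12, 4).
v_3 = A·v_2 = (12, 5, 0).

v_3 = (12, 5, 0)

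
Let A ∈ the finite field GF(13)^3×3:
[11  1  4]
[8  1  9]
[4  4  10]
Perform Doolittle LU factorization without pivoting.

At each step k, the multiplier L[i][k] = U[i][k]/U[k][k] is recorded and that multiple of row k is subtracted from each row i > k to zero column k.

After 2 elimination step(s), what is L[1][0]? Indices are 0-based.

[col 0] pivot 11
  R1 -= 9*R0 → (0, 5, 12)  (L[1][0] := 9)
  R2 -= 11*R0 → (0, 6, 5)  (L[2][0] := 11)
[col 1] pivot 5
  R2 -= 9*R1 → (0, 0, 1)  (L[2][1] := 9)

L[1][0] = 9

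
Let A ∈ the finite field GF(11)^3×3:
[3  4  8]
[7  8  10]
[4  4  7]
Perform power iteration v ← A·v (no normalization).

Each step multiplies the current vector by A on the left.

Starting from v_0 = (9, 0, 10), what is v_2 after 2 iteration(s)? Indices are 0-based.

v_0 = (9, 0, 10).
v_1 = A·v_0 = (8, 9, 7).
v_2 = A·v_1 = (6, 0, 7).

v_2 = (6, 0, 7)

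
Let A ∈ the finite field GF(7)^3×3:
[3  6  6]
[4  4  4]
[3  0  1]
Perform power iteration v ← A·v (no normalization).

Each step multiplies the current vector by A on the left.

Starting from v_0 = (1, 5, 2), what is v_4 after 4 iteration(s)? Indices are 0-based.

v_0 = (1, 5, 2).
v_1 = A·v_0 = (3, 4, 5).
v_2 = A·v_1 = (0, 6, 0).
v_3 = A·v_2 = (1, 3, 0).
v_4 = A·v_3 = (0, 2, 3).

v_4 = (0, 2, 3)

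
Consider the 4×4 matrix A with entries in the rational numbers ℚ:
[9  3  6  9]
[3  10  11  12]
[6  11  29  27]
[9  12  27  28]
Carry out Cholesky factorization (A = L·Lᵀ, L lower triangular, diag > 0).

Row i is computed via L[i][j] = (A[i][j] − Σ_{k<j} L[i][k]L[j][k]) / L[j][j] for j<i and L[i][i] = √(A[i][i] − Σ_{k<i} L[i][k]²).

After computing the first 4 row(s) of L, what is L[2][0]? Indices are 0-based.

L[2][0] = 2

Step 1: L[0][0] = √(9) = 3.
  L[1][0] = (3) / L[0][0] = 1.
Step 2: L[1][1] = √(9) = 3.
  L[2][0] = (6) / L[0][0] = 2.
  L[2][1] = (9) / L[1][1] = 3.
Step 3: L[2][2] = √(16) = 4.
  L[3][0] = (9) / L[0][0] = 3.
  L[3][1] = (9) / L[1][1] = 3.
  L[3][2] = (12) / L[2][2] = 3.
Step 4: L[3][3] = √(1) = 1.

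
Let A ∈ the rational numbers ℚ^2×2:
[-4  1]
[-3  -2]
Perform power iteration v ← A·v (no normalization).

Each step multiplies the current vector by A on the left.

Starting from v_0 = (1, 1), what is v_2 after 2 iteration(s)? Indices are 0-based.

v_2 = (7, 19)

v_0 = (1, 1).
v_1 = A·v_0 = (-3, -5).
v_2 = A·v_1 = (7, 19).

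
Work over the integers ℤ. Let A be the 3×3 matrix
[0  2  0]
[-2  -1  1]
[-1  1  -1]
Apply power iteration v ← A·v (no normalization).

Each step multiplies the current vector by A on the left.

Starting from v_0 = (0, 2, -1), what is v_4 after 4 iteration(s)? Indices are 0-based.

v_4 = (8, 18, -6)

v_0 = (0, 2, -1).
v_1 = A·v_0 = (4, -3, 3).
v_2 = A·v_1 = (-6, -2, -10).
v_3 = A·v_2 = (-4, 4, 14).
v_4 = A·v_3 = (8, 18, -6).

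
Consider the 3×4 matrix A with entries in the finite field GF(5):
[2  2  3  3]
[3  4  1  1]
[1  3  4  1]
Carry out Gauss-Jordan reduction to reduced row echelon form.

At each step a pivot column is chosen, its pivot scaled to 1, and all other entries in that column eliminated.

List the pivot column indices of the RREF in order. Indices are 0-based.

pivot(0,0)=2: scale R0 → (1, 1, 4, 4)
  clear (1,0): R1 −= (3)R0 → (0, 1, 4, 4)
  clear (2,0): R2 −= (1)R0 → (0, 2, 0, 2)
pivot(1,1)=1: scale R1 → (0, 1, 4, 4)
  clear (0,1): R0 −= (1)R1 → (1, 0, 0, 0)
  clear (2,1): R2 −= (2)R1 → (0, 0, 2, 4)
pivot(2,2)=2: scale R2 → (0, 0, 1, 2)
  clear (1,2): R1 −= (4)R2 → (0, 1, 0, 1)

pivot columns: 0, 1, 2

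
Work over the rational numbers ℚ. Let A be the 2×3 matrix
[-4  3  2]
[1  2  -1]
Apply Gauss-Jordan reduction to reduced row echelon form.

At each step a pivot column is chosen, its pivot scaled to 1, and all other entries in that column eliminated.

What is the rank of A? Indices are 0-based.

[1] R0 /= -4  ⇒  (1, -3/4, -1/2)
     R1 -= 1·R0  ⇒  (0, 11/4, -1/2)
[2] R1 /= 11/4  ⇒  (0, 1, -2/11)
     R0 -= -3/4·R1  ⇒  (1, 0, -7/11)

rank = 2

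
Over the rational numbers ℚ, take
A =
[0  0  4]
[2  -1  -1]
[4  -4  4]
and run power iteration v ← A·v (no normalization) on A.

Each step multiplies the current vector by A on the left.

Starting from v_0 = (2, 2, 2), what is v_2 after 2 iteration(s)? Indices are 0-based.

v_0 = (2, 2, 2).
v_1 = A·v_0 = (8, 0, 8).
v_2 = A·v_1 = (32, 8, 64).

v_2 = (32, 8, 64)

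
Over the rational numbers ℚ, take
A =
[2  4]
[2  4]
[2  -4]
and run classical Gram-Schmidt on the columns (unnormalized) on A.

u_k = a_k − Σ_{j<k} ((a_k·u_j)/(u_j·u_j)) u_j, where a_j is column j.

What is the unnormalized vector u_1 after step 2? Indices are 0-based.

Step 1: u_0 = a_0 = (2, 2, 2).
Step 2: u_1 = a_1 − (2/3)·u_0 = (8/3, 8/3, -16/3).

u_1 = (8/3, 8/3, -16/3)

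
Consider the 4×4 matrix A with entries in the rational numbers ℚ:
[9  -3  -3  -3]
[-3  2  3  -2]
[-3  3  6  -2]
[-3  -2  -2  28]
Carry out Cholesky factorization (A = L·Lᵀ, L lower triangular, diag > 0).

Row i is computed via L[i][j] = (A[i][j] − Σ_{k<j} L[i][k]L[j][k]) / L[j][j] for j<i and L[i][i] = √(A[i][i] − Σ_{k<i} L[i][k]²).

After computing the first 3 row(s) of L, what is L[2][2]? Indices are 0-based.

L[2][2] = 1

Step 1: L[0][0] = √(9) = 3.
  L[1][0] = (-3) / L[0][0] = -1.
Step 2: L[1][1] = √(1) = 1.
  L[2][0] = (-3) / L[0][0] = -1.
  L[2][1] = (2) / L[1][1] = 2.
Step 3: L[2][2] = √(1) = 1.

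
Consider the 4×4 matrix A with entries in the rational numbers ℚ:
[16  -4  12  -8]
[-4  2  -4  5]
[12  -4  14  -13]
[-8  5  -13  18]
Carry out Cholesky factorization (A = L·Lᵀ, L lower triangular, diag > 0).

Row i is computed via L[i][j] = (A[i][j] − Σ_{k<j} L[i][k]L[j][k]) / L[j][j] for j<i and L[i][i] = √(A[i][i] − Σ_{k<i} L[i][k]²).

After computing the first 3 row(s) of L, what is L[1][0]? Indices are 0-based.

L[1][0] = -1

Step 1: L[0][0] = √(16) = 4.
  L[1][0] = (-4) / L[0][0] = -1.
Step 2: L[1][1] = √(1) = 1.
  L[2][0] = (12) / L[0][0] = 3.
  L[2][1] = (-1) / L[1][1] = -1.
Step 3: L[2][2] = √(4) = 2.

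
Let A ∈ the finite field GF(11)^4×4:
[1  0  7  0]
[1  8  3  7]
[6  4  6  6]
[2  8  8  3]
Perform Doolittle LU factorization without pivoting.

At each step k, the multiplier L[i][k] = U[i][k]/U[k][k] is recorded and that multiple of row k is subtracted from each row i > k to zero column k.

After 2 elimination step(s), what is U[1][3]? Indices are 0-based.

U[1][3] = 7

[col 0] pivot 1
  R1 -= 1*R0 → (0, 8, 7, 7)  (L[1][0] := 1)
  R2 -= 6*R0 → (0, 4, 8, 6)  (L[2][0] := 6)
  R3 -= 2*R0 → (0, 8, 5, 3)  (L[3][0] := 2)
[col 1] pivot 8
  R2 -= 6*R1 → (0, 0, 10, 8)  (L[2][1] := 6)
  R3 -= 1*R1 → (0, 0, 9, 7)  (L[3][1] := 1)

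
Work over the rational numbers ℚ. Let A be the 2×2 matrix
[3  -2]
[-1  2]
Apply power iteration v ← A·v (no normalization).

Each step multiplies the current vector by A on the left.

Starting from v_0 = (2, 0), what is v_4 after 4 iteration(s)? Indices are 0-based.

v_0 = (2, 0).
v_1 = A·v_0 = (6, -2).
v_2 = A·v_1 = (22, -10).
v_3 = A·v_2 = (86, -42).
v_4 = A·v_3 = (342, -170).

v_4 = (342, -170)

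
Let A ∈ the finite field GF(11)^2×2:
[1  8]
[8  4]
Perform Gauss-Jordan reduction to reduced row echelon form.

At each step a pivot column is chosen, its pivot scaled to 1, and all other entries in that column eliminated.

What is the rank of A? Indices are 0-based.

pivot(0,0)=1: scale R0 → (1, 8)
  clear (1,0): R1 −= (8)R0 → (0, 6)
pivot(1,1)=6: scale R1 → (0, 1)
  clear (0,1): R0 −= (8)R1 → (1, 0)

rank = 2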